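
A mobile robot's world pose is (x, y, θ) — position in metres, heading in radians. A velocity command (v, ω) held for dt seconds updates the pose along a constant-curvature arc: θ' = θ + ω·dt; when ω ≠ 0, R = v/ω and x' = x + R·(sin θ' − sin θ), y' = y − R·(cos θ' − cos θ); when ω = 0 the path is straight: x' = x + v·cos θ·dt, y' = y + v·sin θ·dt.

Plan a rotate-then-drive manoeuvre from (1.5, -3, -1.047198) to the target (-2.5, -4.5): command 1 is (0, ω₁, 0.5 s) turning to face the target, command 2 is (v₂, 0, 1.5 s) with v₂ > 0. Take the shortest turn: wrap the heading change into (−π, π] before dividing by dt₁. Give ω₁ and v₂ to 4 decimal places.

ω₁ = -3.4712, v₂ = 2.8480

heading to target = atan2(-4.5−-3, -2.5−1.5) = -2.7828
Δθ = wrap(-2.7828 − -1.0472) = -1.7356; ω₁ = Δθ/dt₁ = -3.4712
distance = √((-2.5−1.5)² + (-4.5−-3)²) = 4.2720; v₂ = distance/dt₂ = 2.8480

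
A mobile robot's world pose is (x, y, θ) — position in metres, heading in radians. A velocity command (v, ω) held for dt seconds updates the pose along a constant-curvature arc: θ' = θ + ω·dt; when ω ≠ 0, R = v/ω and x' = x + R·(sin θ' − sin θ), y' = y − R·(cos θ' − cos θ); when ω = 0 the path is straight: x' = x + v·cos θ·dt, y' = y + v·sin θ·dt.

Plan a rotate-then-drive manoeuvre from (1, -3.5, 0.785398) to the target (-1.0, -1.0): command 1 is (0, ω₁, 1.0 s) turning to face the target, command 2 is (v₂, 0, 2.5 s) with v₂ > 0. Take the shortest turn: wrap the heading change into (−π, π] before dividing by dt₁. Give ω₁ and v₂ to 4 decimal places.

ω₁ = 1.4601, v₂ = 1.2806

heading to target = atan2(-1−-3.5, -1−1) = 2.2455
Δθ = wrap(2.2455 − 0.7854) = 1.4601; ω₁ = Δθ/dt₁ = 1.4601
distance = √((-1−1)² + (-1−-3.5)²) = 3.2016; v₂ = distance/dt₂ = 1.2806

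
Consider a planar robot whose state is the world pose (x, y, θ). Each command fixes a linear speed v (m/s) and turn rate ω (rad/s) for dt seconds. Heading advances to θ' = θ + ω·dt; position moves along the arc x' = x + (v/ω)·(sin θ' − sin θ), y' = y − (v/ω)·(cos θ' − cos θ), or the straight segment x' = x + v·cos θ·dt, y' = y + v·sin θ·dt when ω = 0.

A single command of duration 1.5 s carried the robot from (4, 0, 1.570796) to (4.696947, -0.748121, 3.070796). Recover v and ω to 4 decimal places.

Δθ = 3.070796 − 1.570796 = 1.500000
ω = Δθ/dt = 1.500000/1.5 = 1.0000
R = −Δy/(cos θ' − cos θ) = -0.7500
v = R·ω = -0.7500·1.0000 = -0.7500

v = -0.7500, ω = 1.0000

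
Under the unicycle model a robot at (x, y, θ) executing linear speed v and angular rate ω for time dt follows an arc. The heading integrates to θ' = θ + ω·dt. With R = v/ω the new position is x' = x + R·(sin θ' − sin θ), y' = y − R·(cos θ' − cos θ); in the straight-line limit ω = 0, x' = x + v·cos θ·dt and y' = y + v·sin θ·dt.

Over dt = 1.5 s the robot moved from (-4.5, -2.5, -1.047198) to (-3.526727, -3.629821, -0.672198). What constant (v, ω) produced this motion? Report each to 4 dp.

Δθ = -0.672198 − -1.047198 = 0.375000
ω = Δθ/dt = 0.375000/1.5 = 0.2500
R = −Δy/(cos θ' − cos θ) = 4.0000
v = R·ω = 4.0000·0.2500 = 1.0000

v = 1.0000, ω = 0.2500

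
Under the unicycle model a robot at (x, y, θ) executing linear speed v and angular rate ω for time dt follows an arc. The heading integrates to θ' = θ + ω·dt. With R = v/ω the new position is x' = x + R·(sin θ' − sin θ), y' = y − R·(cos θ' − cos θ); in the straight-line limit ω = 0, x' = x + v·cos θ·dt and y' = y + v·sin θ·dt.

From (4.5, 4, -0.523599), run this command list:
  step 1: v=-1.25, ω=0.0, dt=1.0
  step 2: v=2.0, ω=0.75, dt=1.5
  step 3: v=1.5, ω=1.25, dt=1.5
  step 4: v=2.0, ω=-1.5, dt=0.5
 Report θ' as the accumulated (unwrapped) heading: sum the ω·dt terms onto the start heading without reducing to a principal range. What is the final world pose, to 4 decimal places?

step 1: θ'=-0.5236 (straight) → pose (3.4175, 4.6250, -0.5236)
step 2: θ'=0.6014 (R=2.6667) → pose (6.2596, 4.7356, 0.6014)
step 3: θ'=2.4764 (R=1.2000) → pose (6.3213, 6.6692, 2.4764)
step 4: θ'=1.7264 (R=-1.3333) → pose (5.8270, 7.5117, 1.7264)

(5.8270, 7.5117, 1.7264)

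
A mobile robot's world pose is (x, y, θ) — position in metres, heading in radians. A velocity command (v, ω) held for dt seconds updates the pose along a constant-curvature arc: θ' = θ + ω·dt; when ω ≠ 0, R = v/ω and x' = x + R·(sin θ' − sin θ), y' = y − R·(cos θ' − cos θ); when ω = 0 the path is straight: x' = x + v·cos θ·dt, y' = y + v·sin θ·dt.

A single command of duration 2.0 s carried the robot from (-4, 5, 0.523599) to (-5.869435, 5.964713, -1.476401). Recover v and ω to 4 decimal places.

v = -1.2500, ω = -1.0000

Δθ = -1.476401 − 0.523599 = -2.000000
ω = Δθ/dt = -2.000000/2.0 = -1.0000
R = Δx/(sin θ' − sin θ) = 1.2500
v = R·ω = 1.2500·-1.0000 = -1.2500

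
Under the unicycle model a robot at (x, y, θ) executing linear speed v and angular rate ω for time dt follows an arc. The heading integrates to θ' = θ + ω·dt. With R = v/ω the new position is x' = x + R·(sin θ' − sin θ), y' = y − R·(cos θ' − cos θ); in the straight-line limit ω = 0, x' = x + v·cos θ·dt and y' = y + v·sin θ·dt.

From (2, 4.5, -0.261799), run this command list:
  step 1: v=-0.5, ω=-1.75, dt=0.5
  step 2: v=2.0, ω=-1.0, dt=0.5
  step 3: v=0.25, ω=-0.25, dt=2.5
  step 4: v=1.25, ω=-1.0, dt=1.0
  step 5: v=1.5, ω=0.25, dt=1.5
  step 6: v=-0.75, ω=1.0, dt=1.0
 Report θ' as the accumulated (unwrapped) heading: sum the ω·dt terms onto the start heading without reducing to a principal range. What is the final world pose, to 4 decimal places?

step 1: θ'=-1.1368 (R=0.2857) → pose (1.8147, 4.6558, -1.1368)
step 2: θ'=-1.6368 (R=-2.0000) → pose (1.9958, 3.6829, -1.6368)
step 3: θ'=-2.2618 (R=-1.0000) → pose (1.7686, 3.1116, -2.2618)
step 4: θ'=-3.2618 (R=-1.2500) → pose (0.6554, 2.6672, -3.2618)
step 5: θ'=-2.8868 (R=6.0000) → pose (-1.5764, 2.5168, -2.8868)
step 6: θ'=-1.8868 (R=-0.7500) → pose (-1.0525, 3.0095, -1.8868)

(-1.0525, 3.0095, -1.8868)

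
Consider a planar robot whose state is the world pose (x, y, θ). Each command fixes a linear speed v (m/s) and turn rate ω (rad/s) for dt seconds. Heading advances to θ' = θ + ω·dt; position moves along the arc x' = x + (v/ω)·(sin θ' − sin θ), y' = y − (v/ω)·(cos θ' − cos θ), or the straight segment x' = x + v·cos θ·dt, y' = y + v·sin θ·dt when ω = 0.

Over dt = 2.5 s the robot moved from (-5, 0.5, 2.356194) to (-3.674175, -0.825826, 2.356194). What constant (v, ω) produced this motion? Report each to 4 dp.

Δθ = 2.356194 − 2.356194 = 0.000000
ω = Δθ/dt = 0.000000/2.5 = 0.0000
ω = 0 → v = (Δx·cos θ + Δy·sin θ)/dt = -0.7500

v = -0.7500, ω = 0.0000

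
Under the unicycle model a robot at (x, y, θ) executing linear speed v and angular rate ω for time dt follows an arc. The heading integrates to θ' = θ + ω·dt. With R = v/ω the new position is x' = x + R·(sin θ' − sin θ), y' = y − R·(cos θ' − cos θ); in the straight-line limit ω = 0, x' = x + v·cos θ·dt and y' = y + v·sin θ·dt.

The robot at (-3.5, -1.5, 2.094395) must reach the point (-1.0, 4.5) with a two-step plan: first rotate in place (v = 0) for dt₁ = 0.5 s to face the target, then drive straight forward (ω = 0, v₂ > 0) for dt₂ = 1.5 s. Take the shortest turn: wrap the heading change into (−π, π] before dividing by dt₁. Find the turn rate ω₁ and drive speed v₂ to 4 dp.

ω₁ = -1.8368, v₂ = 4.3333

heading to target = atan2(4.5−-1.5, -1−-3.5) = 1.1760
Δθ = wrap(1.1760 − 2.0944) = -0.9184; ω₁ = Δθ/dt₁ = -1.8368
distance = √((-1−-3.5)² + (4.5−-1.5)²) = 6.5000; v₂ = distance/dt₂ = 4.3333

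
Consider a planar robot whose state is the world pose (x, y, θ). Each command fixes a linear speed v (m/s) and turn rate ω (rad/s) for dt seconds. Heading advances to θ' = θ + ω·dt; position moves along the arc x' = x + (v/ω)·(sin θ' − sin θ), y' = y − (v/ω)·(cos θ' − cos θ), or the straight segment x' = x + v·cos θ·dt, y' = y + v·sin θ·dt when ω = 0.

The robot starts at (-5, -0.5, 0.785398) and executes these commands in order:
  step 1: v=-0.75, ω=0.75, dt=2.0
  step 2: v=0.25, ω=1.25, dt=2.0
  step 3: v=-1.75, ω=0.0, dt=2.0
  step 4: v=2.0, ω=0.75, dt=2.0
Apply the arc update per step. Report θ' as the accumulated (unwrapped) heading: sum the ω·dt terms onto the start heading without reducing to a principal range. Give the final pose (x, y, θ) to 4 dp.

step 1: θ'=2.2854 (R=-1.0000) → pose (-5.0482, -1.8624, 2.2854)
step 2: θ'=4.7854 (R=0.2000) → pose (-5.3988, -2.0081, 4.7854)
step 3: θ'=4.7854 (straight) → pose (-5.6541, 1.4826, 4.7854)
step 4: θ'=6.2854 (R=2.6667) → pose (-2.9886, -0.9895, 6.2854)

(-2.9886, -0.9895, 6.2854)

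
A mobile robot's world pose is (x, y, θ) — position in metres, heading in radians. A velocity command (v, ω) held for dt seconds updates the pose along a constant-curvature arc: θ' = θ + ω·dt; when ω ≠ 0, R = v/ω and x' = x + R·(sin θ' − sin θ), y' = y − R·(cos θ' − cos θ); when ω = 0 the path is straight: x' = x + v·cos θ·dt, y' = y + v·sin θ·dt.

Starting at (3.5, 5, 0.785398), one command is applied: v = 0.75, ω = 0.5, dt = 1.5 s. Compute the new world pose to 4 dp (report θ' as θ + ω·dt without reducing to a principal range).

θ' = 0.7854 + 0.5·1.5 = 1.5354
R = v/ω = 0.75/0.5 = 1.5000
x' = 3.5 + 1.5000·(sin 1.5354 − sin 0.7854) = 3.9384
y' = 5 − 1.5000·(cos 1.5354 − cos 0.7854) = 6.0076

(3.9384, 6.0076, 1.5354)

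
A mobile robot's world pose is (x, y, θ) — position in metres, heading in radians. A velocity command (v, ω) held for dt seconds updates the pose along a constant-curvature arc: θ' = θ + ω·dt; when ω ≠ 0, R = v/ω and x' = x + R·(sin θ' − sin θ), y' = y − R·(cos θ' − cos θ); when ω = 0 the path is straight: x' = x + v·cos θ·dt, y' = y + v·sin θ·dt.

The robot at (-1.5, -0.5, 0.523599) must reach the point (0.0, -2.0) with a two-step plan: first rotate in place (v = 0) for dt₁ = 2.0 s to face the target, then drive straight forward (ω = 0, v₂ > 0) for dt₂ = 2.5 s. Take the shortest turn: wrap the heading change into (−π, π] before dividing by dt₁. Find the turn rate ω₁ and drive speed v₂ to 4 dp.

heading to target = atan2(-2−-0.5, 0−-1.5) = -0.7854
Δθ = wrap(-0.7854 − 0.5236) = -1.3090; ω₁ = Δθ/dt₁ = -0.6545
distance = √((0−-1.5)² + (-2−-0.5)²) = 2.1213; v₂ = distance/dt₂ = 0.8485

ω₁ = -0.6545, v₂ = 0.8485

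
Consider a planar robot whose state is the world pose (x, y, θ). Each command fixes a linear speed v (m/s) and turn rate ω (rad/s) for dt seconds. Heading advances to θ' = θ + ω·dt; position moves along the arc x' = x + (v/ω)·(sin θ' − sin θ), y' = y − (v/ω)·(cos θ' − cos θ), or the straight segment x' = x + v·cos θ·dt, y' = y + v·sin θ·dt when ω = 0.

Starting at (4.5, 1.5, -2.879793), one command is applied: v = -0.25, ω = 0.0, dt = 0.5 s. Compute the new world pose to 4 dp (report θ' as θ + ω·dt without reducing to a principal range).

θ' = -2.8798 + 0.0·0.5 = -2.8798
ω = 0 → straight: x' = 4.5 + -0.25·cos(-2.8798)·0.5 = 4.6207
y' = 1.5 + -0.25·sin(-2.8798)·0.5 = 1.5324

(4.6207, 1.5324, -2.8798)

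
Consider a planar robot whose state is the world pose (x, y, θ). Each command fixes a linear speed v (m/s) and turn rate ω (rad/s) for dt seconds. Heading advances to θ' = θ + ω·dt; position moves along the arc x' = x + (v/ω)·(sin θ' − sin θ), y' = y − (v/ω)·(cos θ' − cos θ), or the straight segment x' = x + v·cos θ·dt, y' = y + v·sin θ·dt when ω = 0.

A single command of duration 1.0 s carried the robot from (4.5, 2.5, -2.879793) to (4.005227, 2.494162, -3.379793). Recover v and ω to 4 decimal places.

v = 0.5000, ω = -0.5000

Δθ = -3.379793 − -2.879793 = -0.500000
ω = Δθ/dt = -0.500000/1.0 = -0.5000
R = Δx/(sin θ' − sin θ) = -1.0000
v = R·ω = -1.0000·-0.5000 = 0.5000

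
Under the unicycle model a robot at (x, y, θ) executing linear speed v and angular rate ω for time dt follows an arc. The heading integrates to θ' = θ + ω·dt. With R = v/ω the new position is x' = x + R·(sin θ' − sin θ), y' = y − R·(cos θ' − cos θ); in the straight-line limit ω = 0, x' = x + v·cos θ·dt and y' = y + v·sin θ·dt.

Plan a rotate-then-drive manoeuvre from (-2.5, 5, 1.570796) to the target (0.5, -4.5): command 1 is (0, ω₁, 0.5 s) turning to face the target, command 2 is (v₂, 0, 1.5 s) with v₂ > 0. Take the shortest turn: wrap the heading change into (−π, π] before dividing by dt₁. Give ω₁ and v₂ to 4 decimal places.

heading to target = atan2(-4.5−5, 0.5−-2.5) = -1.2649
Δθ = wrap(-1.2649 − 1.5708) = -2.8357; ω₁ = Δθ/dt₁ = -5.6714
distance = √((0.5−-2.5)² + (-4.5−5)²) = 9.9624; v₂ = distance/dt₂ = 6.6416

ω₁ = -5.6714, v₂ = 6.6416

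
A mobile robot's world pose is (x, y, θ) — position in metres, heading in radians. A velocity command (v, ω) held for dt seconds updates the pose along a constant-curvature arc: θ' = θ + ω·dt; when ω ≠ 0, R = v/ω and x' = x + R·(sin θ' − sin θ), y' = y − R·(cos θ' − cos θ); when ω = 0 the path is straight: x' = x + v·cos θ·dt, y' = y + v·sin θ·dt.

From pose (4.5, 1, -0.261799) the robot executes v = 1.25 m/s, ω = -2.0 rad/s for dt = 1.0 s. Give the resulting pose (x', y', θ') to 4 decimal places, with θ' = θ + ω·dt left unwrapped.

θ' = -0.2618 + -2.0·1.0 = -2.2618
R = v/ω = 1.25/-2.0 = -0.6250
x' = 4.5 + -0.6250·(sin -2.2618 − sin -0.2618) = 4.8199
y' = 1 − -0.6250·(cos -2.2618 − cos -0.2618) = -0.0020

(4.8199, -0.0020, -2.2618)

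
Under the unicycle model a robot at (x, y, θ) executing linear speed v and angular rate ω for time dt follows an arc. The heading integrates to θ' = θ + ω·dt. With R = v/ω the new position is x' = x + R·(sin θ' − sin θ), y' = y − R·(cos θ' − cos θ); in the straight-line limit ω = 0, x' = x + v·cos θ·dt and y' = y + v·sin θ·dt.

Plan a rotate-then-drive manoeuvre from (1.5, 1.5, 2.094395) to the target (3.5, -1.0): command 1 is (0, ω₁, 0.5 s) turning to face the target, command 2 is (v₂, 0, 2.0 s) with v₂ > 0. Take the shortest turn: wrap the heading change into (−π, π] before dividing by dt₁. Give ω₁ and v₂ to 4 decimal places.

heading to target = atan2(-1−1.5, 3.5−1.5) = -0.8961
Δθ = wrap(-0.8961 − 2.0944) = -2.9905; ω₁ = Δθ/dt₁ = -5.9809
distance = √((3.5−1.5)² + (-1−1.5)²) = 3.2016; v₂ = distance/dt₂ = 1.6008

ω₁ = -5.9809, v₂ = 1.6008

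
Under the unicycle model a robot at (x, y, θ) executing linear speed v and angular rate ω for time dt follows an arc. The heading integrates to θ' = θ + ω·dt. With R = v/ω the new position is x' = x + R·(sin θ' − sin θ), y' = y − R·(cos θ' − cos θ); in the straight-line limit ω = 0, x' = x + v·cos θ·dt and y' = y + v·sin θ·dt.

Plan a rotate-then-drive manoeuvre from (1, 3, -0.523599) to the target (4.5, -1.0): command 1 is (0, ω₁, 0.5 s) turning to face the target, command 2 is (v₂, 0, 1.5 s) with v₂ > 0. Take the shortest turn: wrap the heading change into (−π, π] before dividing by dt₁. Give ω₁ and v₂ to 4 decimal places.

heading to target = atan2(-1−3, 4.5−1) = -0.8520
Δθ = wrap(-0.8520 − -0.5236) = -0.3284; ω₁ = Δθ/dt₁ = -0.6567
distance = √((4.5−1)² + (-1−3)²) = 5.3151; v₂ = distance/dt₂ = 3.5434

ω₁ = -0.6567, v₂ = 3.5434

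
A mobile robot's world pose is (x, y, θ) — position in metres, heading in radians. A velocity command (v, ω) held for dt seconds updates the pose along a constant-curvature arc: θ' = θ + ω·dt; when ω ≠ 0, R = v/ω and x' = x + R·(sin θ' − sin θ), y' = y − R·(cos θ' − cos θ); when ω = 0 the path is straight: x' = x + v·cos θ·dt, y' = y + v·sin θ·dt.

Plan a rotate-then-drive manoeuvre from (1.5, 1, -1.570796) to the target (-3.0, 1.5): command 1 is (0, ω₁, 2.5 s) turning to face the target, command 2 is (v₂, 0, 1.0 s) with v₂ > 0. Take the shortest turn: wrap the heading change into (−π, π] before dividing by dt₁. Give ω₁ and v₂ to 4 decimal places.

ω₁ = -0.6726, v₂ = 4.5277

heading to target = atan2(1.5−1, -3−1.5) = 3.0309
Δθ = wrap(3.0309 − -1.5708) = -1.6815; ω₁ = Δθ/dt₁ = -0.6726
distance = √((-3−1.5)² + (1.5−1)²) = 4.5277; v₂ = distance/dt₂ = 4.5277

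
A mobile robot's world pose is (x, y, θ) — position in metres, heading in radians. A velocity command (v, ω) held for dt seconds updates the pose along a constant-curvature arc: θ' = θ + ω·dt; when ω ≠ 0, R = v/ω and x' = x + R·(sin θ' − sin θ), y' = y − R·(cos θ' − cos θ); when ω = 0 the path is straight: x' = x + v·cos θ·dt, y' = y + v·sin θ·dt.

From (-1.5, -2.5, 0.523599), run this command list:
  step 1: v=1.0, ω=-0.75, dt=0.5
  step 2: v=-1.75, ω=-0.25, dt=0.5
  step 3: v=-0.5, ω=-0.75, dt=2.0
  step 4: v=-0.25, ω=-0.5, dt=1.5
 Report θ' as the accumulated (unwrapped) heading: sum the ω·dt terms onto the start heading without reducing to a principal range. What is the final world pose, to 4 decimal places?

step 1: θ'=0.1486 (R=-1.3333) → pose (-1.0307, -2.3361, 0.1486)
step 2: θ'=0.0236 (R=7.0000) → pose (-1.9019, -2.4113, 0.0236)
step 3: θ'=-1.4764 (R=0.6667) → pose (-2.5814, -1.8076, -1.4764)
step 4: θ'=-2.2264 (R=0.5000) → pose (-2.4799, -1.4557, -2.2264)

(-2.4799, -1.4557, -2.2264)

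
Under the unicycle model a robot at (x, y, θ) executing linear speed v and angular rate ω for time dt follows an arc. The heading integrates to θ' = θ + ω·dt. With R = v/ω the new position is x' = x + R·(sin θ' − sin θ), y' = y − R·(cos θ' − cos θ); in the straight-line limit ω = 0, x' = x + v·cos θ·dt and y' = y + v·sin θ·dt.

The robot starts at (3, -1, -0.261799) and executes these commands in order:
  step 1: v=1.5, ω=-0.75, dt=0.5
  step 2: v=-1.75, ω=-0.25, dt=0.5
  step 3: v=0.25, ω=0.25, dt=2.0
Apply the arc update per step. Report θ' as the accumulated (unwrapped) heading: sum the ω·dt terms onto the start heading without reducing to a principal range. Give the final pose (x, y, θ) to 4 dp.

(3.4338, -1.0033, -0.2618)

step 1: θ'=-0.6368 (R=-2.0000) → pose (3.6716, -1.3238, -0.6368)
step 2: θ'=-0.7618 (R=7.0000) → pose (3.0024, -0.7610, -0.7618)
step 3: θ'=-0.2618 (R=1.0000) → pose (3.4338, -1.0033, -0.2618)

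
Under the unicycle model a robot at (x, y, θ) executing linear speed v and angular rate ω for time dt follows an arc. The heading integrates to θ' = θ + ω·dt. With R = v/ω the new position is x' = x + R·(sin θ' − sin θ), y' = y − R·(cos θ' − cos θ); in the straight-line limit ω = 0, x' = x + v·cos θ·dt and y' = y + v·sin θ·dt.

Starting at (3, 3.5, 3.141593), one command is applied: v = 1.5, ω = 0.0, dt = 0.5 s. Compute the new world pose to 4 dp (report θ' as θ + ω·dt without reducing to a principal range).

θ' = 3.1416 + 0.0·0.5 = 3.1416
ω = 0 → straight: x' = 3 + 1.5·cos(3.1416)·0.5 = 2.2500
y' = 3.5 + 1.5·sin(3.1416)·0.5 = 3.5000

(2.2500, 3.5000, 3.1416)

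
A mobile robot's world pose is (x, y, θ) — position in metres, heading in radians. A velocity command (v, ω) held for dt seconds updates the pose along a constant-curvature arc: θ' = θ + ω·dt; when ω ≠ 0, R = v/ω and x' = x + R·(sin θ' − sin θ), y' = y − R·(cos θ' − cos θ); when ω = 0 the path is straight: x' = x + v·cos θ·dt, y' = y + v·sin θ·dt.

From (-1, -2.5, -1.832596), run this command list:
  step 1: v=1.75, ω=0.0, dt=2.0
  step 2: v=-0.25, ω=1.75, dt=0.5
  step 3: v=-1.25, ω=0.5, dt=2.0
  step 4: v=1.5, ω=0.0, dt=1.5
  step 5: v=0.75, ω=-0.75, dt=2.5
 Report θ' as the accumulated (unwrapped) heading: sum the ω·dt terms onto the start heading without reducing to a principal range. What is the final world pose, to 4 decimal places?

(-0.8212, -5.8651, -1.8326)

step 1: θ'=-1.8326 (straight) → pose (-1.9059, -5.8807, -1.8326)
step 2: θ'=-0.9576 (R=-0.1429) → pose (-1.9270, -5.7616, -0.9576)
step 3: θ'=0.0424 (R=-2.5000) → pose (-4.0775, -4.7025, 0.0424)
step 4: θ'=0.0424 (straight) → pose (-1.8296, -4.6071, 0.0424)
step 5: θ'=-1.8326 (R=-1.0000) → pose (-0.8212, -5.8651, -1.8326)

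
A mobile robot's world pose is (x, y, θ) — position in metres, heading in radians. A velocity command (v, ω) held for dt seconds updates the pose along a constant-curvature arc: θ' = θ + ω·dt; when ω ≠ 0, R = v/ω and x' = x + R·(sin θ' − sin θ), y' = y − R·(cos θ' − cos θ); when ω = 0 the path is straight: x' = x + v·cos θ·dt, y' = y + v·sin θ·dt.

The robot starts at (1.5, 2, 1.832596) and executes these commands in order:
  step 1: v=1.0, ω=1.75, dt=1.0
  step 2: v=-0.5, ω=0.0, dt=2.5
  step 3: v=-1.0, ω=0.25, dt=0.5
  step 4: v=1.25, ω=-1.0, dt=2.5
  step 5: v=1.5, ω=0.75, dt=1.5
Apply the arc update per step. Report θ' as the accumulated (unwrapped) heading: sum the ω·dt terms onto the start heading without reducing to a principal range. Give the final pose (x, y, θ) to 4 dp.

step 1: θ'=3.5826 (R=0.5714) → pose (0.7041, 2.3689, 3.5826)
step 2: θ'=3.5826 (straight) → pose (1.8345, 2.9024, 3.5826)
step 3: θ'=3.7076 (R=-4.0000) → pose (2.2722, 3.1435, 3.7076)
step 4: θ'=1.2076 (R=-1.2500) → pose (0.4334, 4.6427, 1.2076)
step 5: θ'=2.3326 (R=2.0000) → pose (0.0111, 6.7336, 2.3326)

(0.0111, 6.7336, 2.3326)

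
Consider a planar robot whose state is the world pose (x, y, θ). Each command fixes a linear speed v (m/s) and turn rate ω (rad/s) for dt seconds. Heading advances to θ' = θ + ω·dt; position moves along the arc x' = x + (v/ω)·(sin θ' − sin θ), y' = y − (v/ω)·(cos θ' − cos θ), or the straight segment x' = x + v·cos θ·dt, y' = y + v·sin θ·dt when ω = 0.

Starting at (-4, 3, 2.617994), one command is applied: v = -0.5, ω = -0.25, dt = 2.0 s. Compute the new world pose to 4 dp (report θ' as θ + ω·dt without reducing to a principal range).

(-3.2920, 2.3085, 2.1180)

θ' = 2.6180 + -0.25·2.0 = 2.1180
R = v/ω = -0.5/-0.25 = 2.0000
x' = -4 + 2.0000·(sin 2.1180 − sin 2.6180) = -3.2920
y' = 3 − 2.0000·(cos 2.1180 − cos 2.6180) = 2.3085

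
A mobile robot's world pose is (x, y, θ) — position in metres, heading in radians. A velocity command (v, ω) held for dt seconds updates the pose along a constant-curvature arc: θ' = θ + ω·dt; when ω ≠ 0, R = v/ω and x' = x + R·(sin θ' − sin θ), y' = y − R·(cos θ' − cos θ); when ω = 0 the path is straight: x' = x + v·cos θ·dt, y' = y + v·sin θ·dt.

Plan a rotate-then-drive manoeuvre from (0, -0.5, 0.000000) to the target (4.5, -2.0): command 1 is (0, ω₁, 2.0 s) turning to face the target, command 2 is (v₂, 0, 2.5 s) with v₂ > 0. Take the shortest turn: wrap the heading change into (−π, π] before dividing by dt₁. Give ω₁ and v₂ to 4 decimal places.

ω₁ = -0.1609, v₂ = 1.8974

heading to target = atan2(-2−-0.5, 4.5−0) = -0.3218
Δθ = wrap(-0.3218 − 0.0000) = -0.3218; ω₁ = Δθ/dt₁ = -0.1609
distance = √((4.5−0)² + (-2−-0.5)²) = 4.7434; v₂ = distance/dt₂ = 1.8974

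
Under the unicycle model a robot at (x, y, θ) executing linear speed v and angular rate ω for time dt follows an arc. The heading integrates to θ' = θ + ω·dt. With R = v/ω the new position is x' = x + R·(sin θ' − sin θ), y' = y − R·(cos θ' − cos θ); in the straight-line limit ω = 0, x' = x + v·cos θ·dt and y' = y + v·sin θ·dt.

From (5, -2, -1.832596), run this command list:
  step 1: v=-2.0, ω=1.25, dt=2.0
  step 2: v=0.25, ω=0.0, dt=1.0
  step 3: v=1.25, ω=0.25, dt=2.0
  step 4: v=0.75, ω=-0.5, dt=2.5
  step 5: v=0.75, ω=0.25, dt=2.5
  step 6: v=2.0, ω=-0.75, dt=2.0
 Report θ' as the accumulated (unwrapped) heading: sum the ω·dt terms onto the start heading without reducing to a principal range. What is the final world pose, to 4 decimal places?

(11.0213, 2.3671, -0.9576)

step 1: θ'=0.6674 (R=-1.6000) → pose (2.4642, -0.3292, 0.6674)
step 2: θ'=0.6674 (straight) → pose (2.6606, -0.1745, 0.6674)
step 3: θ'=1.1674 (R=5.0000) → pose (4.1645, 1.7900, 1.1674)
step 4: θ'=-0.0826 (R=-1.5000) → pose (5.6678, 2.6961, -0.0826)
step 5: θ'=0.5424 (R=3.0000) → pose (7.4639, 3.1164, 0.5424)
step 6: θ'=-0.9576 (R=-2.6667) → pose (11.0213, 2.3671, -0.9576)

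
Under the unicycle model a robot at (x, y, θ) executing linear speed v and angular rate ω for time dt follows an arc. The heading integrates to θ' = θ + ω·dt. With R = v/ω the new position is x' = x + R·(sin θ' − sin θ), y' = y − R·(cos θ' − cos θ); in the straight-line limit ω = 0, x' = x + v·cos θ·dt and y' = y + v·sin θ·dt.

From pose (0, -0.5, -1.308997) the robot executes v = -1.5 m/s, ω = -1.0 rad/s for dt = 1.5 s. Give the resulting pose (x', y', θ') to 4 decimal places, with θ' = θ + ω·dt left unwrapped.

(0.9591, 1.3060, -2.8090)

θ' = -1.3090 + -1.0·1.5 = -2.8090
R = v/ω = -1.5/-1.0 = 1.5000
x' = 0 + 1.5000·(sin -2.8090 − sin -1.3090) = 0.9591
y' = -0.5 − 1.5000·(cos -2.8090 − cos -1.3090) = 1.3060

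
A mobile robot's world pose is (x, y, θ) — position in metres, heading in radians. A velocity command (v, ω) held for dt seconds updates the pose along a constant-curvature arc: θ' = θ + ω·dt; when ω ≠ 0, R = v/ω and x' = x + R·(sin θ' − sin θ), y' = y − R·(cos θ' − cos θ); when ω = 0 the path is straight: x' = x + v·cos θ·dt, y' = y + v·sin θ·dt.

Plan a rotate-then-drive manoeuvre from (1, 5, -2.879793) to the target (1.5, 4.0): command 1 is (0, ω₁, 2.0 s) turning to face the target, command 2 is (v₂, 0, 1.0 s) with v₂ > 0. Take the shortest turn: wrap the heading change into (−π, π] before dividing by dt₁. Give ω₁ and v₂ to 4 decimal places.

heading to target = atan2(4−5, 1.5−1) = -1.1071
Δθ = wrap(-1.1071 − -2.8798) = 1.7726; ω₁ = Δθ/dt₁ = 0.8863
distance = √((1.5−1)² + (4−5)²) = 1.1180; v₂ = distance/dt₂ = 1.1180

ω₁ = 0.8863, v₂ = 1.1180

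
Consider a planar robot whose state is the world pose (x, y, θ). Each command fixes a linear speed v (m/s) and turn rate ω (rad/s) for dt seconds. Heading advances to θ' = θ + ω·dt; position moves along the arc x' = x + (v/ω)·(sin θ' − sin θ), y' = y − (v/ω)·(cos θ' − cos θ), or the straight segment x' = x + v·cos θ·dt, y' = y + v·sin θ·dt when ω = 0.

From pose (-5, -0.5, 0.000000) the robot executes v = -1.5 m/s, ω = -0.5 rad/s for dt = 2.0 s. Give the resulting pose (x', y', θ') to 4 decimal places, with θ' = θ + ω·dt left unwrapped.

(-7.5244, 0.8791, -1.0000)

θ' = 0.0000 + -0.5·2.0 = -1.0000
R = v/ω = -1.5/-0.5 = 3.0000
x' = -5 + 3.0000·(sin -1.0000 − sin 0.0000) = -7.5244
y' = -0.5 − 3.0000·(cos -1.0000 − cos 0.0000) = 0.8791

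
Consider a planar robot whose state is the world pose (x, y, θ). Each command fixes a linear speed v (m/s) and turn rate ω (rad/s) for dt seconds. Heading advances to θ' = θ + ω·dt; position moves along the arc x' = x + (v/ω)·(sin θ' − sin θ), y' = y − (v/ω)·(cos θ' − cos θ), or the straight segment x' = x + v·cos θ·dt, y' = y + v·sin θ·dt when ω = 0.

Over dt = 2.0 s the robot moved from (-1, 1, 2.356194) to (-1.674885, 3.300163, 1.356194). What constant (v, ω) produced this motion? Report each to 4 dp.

v = 1.2500, ω = -0.5000

Δθ = 1.356194 − 2.356194 = -1.000000
ω = Δθ/dt = -1.000000/2.0 = -0.5000
R = −Δy/(cos θ' − cos θ) = -2.5000
v = R·ω = -2.5000·-0.5000 = 1.2500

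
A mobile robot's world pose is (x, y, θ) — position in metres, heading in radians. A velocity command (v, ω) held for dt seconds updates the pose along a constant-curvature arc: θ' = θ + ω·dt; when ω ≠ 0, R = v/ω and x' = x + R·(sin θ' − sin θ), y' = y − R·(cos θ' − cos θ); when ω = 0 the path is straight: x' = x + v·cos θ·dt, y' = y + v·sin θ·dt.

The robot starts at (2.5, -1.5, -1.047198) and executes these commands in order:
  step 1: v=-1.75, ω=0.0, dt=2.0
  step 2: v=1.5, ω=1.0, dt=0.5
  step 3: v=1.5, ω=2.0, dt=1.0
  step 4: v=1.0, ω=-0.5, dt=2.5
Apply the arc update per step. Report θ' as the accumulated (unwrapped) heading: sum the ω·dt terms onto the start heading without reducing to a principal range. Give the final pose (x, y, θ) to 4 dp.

(3.9869, 3.2759, 0.2028)

step 1: θ'=-1.0472 (straight) → pose (0.7500, 1.5311, -1.0472)
step 2: θ'=-0.5472 (R=1.5000) → pose (1.2686, 1.0001, -0.5472)
step 3: θ'=1.4528 (R=0.7500) → pose (2.4036, 1.5523, 1.4528)
step 4: θ'=0.2028 (R=-2.0000) → pose (3.9869, 3.2759, 0.2028)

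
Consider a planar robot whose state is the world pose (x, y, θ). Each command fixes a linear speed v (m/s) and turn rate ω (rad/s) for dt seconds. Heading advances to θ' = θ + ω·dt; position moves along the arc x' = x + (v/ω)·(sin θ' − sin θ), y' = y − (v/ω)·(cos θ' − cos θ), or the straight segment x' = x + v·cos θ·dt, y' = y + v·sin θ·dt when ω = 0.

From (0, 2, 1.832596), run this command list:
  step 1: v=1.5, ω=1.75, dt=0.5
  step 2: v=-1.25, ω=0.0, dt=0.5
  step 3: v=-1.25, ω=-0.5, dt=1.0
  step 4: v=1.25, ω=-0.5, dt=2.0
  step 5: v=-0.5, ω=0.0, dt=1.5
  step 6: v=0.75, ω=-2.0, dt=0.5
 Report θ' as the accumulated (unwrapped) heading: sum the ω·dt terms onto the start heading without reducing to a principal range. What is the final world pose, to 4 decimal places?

(0.7382, 3.4187, 0.2076)

step 1: θ'=2.7076 (R=0.8571) → pose (-0.4675, 2.5558, 2.7076)
step 2: θ'=2.7076 (straight) → pose (0.0996, 2.2930, 2.7076)
step 3: θ'=2.2076 (R=2.5000) → pose (1.0583, 1.5114, 2.2076)
step 4: θ'=1.2076 (R=-2.5000) → pose (0.7314, 3.8861, 1.2076)
step 5: θ'=1.2076 (straight) → pose (0.4650, 3.1850, 1.2076)
step 6: θ'=0.2076 (R=-0.3750) → pose (0.7382, 3.4187, 0.2076)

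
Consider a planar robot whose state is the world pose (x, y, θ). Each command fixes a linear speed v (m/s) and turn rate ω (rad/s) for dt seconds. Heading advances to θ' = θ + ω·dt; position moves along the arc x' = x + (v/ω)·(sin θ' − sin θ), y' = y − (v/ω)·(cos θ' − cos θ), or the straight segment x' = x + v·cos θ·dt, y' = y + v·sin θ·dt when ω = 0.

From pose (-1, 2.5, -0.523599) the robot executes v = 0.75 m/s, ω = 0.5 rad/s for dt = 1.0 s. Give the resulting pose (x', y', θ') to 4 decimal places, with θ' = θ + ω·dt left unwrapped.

θ' = -0.5236 + 0.5·1.0 = -0.0236
R = v/ω = 0.75/0.5 = 1.5000
x' = -1 + 1.5000·(sin -0.0236 − sin -0.5236) = -0.2854
y' = 2.5 − 1.5000·(cos -0.0236 − cos -0.5236) = 2.2995

(-0.2854, 2.2995, -0.0236)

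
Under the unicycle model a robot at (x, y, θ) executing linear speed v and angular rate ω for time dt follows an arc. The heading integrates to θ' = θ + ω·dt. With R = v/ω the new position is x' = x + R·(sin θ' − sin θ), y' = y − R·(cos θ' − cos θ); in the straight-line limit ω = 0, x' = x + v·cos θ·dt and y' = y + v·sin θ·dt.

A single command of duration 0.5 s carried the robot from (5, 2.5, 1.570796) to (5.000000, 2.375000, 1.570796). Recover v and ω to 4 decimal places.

Δθ = 1.570796 − 1.570796 = 0.000000
ω = Δθ/dt = 0.000000/0.5 = 0.0000
ω = 0 → v = (Δx·cos θ + Δy·sin θ)/dt = -0.2500

v = -0.2500, ω = 0.0000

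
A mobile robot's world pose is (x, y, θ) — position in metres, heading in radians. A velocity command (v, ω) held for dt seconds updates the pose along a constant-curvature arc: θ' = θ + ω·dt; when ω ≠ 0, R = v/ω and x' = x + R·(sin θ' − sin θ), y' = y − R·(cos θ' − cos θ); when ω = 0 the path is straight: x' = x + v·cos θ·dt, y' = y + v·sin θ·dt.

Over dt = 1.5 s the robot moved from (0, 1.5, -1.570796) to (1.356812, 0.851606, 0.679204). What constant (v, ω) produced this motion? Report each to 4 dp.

v = 1.2500, ω = 1.5000

Δθ = 0.679204 − -1.570796 = 2.250000
ω = Δθ/dt = 2.250000/1.5 = 1.5000
R = Δx/(sin θ' − sin θ) = 0.8333
v = R·ω = 0.8333·1.5000 = 1.2500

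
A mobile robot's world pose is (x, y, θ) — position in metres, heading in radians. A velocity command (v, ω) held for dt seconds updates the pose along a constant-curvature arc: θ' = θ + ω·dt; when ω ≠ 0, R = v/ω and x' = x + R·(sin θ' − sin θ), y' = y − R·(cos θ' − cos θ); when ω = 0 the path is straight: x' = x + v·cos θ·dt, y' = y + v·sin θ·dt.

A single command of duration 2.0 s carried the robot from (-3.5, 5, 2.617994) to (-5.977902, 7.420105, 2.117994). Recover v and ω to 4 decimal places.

v = 1.7500, ω = -0.2500

Δθ = 2.117994 − 2.617994 = -0.500000
ω = Δθ/dt = -0.500000/2.0 = -0.2500
R = Δx/(sin θ' − sin θ) = -7.0000
v = R·ω = -7.0000·-0.2500 = 1.7500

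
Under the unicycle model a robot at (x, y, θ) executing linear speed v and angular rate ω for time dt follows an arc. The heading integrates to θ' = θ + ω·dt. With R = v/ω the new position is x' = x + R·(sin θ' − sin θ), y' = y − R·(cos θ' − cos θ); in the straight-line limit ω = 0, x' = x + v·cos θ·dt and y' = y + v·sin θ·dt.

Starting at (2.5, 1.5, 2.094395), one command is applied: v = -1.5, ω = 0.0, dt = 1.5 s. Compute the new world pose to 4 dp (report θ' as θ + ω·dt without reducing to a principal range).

(3.6250, -0.4486, 2.0944)

θ' = 2.0944 + 0.0·1.5 = 2.0944
ω = 0 → straight: x' = 2.5 + -1.5·cos(2.0944)·1.5 = 3.6250
y' = 1.5 + -1.5·sin(2.0944)·1.5 = -0.4486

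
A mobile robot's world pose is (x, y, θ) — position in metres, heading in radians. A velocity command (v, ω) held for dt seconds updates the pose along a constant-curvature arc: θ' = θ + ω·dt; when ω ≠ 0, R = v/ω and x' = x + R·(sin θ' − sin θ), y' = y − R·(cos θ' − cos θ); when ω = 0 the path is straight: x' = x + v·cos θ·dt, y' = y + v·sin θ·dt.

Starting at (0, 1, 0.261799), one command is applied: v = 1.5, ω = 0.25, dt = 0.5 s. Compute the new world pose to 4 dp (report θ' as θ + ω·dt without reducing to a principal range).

θ' = 0.2618 + 0.25·0.5 = 0.3868
R = v/ω = 1.5/0.25 = 6.0000
x' = 0 + 6.0000·(sin 0.3868 − sin 0.2618) = 0.7104
y' = 1 − 6.0000·(cos 0.3868 − cos 0.2618) = 1.2388

(0.7104, 1.2388, 0.3868)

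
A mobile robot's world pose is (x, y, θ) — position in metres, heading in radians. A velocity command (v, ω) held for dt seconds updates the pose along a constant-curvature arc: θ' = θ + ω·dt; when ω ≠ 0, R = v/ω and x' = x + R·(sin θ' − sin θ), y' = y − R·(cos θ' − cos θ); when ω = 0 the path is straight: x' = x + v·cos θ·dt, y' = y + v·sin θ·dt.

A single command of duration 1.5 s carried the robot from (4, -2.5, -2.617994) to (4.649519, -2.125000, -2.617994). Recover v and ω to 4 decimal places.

v = -0.5000, ω = 0.0000

Δθ = -2.617994 − -2.617994 = 0.000000
ω = Δθ/dt = 0.000000/1.5 = 0.0000
ω = 0 → v = (Δx·cos θ + Δy·sin θ)/dt = -0.5000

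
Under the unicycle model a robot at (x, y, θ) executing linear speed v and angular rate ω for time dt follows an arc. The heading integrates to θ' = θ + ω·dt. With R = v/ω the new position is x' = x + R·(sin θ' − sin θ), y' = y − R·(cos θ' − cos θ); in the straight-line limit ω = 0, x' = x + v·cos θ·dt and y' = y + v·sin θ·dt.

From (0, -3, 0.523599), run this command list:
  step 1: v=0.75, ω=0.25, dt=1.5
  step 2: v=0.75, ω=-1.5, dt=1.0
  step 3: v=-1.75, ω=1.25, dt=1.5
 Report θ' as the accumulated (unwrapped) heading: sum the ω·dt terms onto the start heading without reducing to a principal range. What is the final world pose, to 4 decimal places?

(-0.6093, -2.9135, 1.2736)

step 1: θ'=0.8986 (R=3.0000) → pose (0.8474, -2.2700, 0.8986)
step 2: θ'=-0.6014 (R=-0.5000) → pose (1.5215, -2.1691, -0.6014)
step 3: θ'=1.2736 (R=-1.4000) → pose (-0.6093, -2.9135, 1.2736)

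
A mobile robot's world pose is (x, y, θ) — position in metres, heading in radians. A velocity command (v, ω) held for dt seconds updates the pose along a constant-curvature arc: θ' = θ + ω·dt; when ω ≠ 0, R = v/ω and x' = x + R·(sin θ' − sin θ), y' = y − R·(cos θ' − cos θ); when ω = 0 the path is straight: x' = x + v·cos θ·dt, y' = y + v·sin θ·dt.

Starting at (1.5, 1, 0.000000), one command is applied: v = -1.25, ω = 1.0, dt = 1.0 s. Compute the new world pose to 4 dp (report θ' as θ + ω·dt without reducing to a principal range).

θ' = 0.0000 + 1.0·1.0 = 1.0000
R = v/ω = -1.25/1.0 = -1.2500
x' = 1.5 + -1.2500·(sin 1.0000 − sin 0.0000) = 0.4482
y' = 1 − -1.2500·(cos 1.0000 − cos 0.0000) = 0.4254

(0.4482, 0.4254, 1.0000)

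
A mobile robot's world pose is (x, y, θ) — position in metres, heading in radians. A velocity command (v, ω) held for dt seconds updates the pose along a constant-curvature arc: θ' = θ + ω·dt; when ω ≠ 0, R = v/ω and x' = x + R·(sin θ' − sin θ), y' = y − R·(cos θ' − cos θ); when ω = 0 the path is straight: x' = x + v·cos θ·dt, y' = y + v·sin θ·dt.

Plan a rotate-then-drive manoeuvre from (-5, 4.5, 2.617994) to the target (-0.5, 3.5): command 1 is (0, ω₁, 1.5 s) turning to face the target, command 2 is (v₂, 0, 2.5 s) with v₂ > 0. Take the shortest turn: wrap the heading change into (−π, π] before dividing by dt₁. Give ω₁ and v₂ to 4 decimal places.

heading to target = atan2(3.5−4.5, -0.5−-5) = -0.2187
Δθ = wrap(-0.2187 − 2.6180) = -2.8367; ω₁ = Δθ/dt₁ = -1.8911
distance = √((-0.5−-5)² + (3.5−4.5)²) = 4.6098; v₂ = distance/dt₂ = 1.8439

ω₁ = -1.8911, v₂ = 1.8439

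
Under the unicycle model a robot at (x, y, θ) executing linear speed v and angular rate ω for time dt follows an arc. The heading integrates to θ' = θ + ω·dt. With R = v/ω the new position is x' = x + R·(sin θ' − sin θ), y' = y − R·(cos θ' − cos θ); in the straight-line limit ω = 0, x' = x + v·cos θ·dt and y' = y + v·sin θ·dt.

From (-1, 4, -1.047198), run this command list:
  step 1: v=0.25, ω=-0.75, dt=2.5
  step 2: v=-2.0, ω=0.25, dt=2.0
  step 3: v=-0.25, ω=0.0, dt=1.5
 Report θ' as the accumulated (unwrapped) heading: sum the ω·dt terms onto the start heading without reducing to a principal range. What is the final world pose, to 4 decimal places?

(2.5963, 5.5457, -2.4222)

step 1: θ'=-2.9222 (R=-0.3333) → pose (-1.2161, 3.5080, -2.9222)
step 2: θ'=-2.4222 (R=-8.0000) → pose (2.3142, 5.2986, -2.4222)
step 3: θ'=-2.4222 (straight) → pose (2.5963, 5.5457, -2.4222)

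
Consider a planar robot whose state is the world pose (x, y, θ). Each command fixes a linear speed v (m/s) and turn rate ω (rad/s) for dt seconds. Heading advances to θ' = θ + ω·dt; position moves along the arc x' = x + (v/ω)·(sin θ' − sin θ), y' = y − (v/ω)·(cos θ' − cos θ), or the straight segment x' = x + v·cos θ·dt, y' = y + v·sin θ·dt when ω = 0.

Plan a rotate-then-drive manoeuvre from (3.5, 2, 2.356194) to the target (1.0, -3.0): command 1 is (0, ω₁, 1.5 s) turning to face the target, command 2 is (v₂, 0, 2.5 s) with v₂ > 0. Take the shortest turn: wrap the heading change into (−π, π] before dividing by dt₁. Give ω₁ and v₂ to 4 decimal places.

ω₁ = 1.2617, v₂ = 2.2361

heading to target = atan2(-3−2, 1−3.5) = -2.0344
Δθ = wrap(-2.0344 − 2.3562) = 1.8925; ω₁ = Δθ/dt₁ = 1.2617
distance = √((1−3.5)² + (-3−2)²) = 5.5902; v₂ = distance/dt₂ = 2.2361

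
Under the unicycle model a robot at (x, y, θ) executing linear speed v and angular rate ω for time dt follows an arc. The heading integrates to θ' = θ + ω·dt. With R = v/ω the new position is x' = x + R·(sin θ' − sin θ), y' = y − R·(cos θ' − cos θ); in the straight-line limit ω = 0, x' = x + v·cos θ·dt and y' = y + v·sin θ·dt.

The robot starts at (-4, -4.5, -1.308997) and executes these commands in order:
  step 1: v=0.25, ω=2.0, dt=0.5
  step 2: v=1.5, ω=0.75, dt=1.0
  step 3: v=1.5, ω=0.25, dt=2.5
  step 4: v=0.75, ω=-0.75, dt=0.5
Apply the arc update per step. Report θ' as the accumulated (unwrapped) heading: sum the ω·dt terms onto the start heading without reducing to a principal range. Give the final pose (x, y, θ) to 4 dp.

(0.4732, -1.6789, 0.6910)

step 1: θ'=-0.3090 (R=0.1250) → pose (-3.9173, -4.5867, -0.3090)
step 2: θ'=0.4410 (R=2.0000) → pose (-2.4554, -4.4901, 0.4410)
step 3: θ'=1.0660 (R=6.0000) → pose (0.2352, -1.9659, 1.0660)
step 4: θ'=0.6910 (R=-1.0000) → pose (0.4732, -1.6789, 0.6910)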